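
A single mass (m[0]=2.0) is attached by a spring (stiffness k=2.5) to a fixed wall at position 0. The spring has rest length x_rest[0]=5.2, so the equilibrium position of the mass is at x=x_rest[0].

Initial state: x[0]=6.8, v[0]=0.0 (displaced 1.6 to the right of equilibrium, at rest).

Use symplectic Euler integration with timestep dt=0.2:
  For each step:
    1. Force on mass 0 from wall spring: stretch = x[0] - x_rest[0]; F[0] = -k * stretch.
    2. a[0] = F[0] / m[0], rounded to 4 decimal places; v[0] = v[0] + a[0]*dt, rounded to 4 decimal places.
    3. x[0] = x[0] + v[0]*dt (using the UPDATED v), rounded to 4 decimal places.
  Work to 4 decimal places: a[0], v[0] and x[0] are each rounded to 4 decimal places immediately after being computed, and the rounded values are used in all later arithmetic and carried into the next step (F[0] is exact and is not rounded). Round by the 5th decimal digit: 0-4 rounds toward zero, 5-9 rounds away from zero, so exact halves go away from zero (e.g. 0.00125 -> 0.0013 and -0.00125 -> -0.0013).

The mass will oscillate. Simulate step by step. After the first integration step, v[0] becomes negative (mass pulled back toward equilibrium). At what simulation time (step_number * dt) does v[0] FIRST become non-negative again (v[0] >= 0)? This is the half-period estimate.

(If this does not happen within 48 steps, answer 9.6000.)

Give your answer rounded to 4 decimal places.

Answer: 3.0000

Derivation:
Step 0: x=[6.8000] v=[0.0000]
Step 1: x=[6.7200] v=[-0.4000]
Step 2: x=[6.5640] v=[-0.7800]
Step 3: x=[6.3398] v=[-1.1210]
Step 4: x=[6.0586] v=[-1.4060]
Step 5: x=[5.7345] v=[-1.6207]
Step 6: x=[5.3836] v=[-1.7543]
Step 7: x=[5.0236] v=[-1.8002]
Step 8: x=[4.6724] v=[-1.7561]
Step 9: x=[4.3476] v=[-1.6242]
Step 10: x=[4.0654] v=[-1.4111]
Step 11: x=[3.8399] v=[-1.1274]
Step 12: x=[3.6824] v=[-0.7874]
Step 13: x=[3.6008] v=[-0.4080]
Step 14: x=[3.5992] v=[-0.0082]
Step 15: x=[3.6776] v=[0.3920]
First v>=0 after going negative at step 15, time=3.0000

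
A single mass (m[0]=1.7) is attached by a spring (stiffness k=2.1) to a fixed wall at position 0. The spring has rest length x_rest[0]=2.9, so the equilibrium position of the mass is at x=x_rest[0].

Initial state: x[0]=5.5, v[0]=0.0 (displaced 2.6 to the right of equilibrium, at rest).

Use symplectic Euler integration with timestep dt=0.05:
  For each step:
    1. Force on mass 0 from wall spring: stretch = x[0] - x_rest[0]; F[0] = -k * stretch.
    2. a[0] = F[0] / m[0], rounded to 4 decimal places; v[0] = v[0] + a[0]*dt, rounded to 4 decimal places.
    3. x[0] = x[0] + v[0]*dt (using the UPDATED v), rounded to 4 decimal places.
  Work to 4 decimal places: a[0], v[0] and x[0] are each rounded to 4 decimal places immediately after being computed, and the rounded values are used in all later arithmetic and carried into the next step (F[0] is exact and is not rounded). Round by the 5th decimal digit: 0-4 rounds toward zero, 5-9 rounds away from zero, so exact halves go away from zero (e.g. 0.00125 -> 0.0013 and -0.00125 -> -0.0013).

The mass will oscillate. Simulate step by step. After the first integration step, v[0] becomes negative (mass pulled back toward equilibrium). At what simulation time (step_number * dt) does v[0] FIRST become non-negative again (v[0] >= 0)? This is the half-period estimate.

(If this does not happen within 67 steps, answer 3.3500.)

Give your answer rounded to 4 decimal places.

Step 0: x=[5.5000] v=[0.0000]
Step 1: x=[5.4920] v=[-0.1606]
Step 2: x=[5.4760] v=[-0.3207]
Step 3: x=[5.4520] v=[-0.4798]
Step 4: x=[5.4201] v=[-0.6374]
Step 5: x=[5.3804] v=[-0.7931]
Step 6: x=[5.3331] v=[-0.9463]
Step 7: x=[5.2783] v=[-1.0966]
Step 8: x=[5.2161] v=[-1.2435]
Step 9: x=[5.1468] v=[-1.3866]
Step 10: x=[5.0705] v=[-1.5254]
Step 11: x=[4.9875] v=[-1.6595]
Step 12: x=[4.8981] v=[-1.7884]
Step 13: x=[4.8025] v=[-1.9118]
Step 14: x=[4.7010] v=[-2.0293]
Step 15: x=[4.5940] v=[-2.1405]
Step 16: x=[4.4817] v=[-2.2451]
Step 17: x=[4.3646] v=[-2.3428]
Step 18: x=[4.2429] v=[-2.4333]
Step 19: x=[4.1171] v=[-2.5162]
Step 20: x=[3.9875] v=[-2.5914]
Step 21: x=[3.8546] v=[-2.6586]
Step 22: x=[3.7187] v=[-2.7176]
Step 23: x=[3.5803] v=[-2.7682]
Step 24: x=[3.4398] v=[-2.8102]
Step 25: x=[3.2976] v=[-2.8435]
Step 26: x=[3.1542] v=[-2.8681]
Step 27: x=[3.0100] v=[-2.8838]
Step 28: x=[2.8655] v=[-2.8906]
Step 29: x=[2.7211] v=[-2.8885]
Step 30: x=[2.5772] v=[-2.8775]
Step 31: x=[2.4343] v=[-2.8576]
Step 32: x=[2.2929] v=[-2.8288]
Step 33: x=[2.1533] v=[-2.7913]
Step 34: x=[2.0160] v=[-2.7452]
Step 35: x=[1.8815] v=[-2.6906]
Step 36: x=[1.7501] v=[-2.6277]
Step 37: x=[1.6223] v=[-2.5567]
Step 38: x=[1.4984] v=[-2.4778]
Step 39: x=[1.3788] v=[-2.3912]
Step 40: x=[1.2639] v=[-2.2972]
Step 41: x=[1.1541] v=[-2.1961]
Step 42: x=[1.0497] v=[-2.0883]
Step 43: x=[0.9510] v=[-1.9740]
Step 44: x=[0.8583] v=[-1.8536]
Step 45: x=[0.7719] v=[-1.7275]
Step 46: x=[0.6921] v=[-1.5961]
Step 47: x=[0.6191] v=[-1.4597]
Step 48: x=[0.5532] v=[-1.3188]
Step 49: x=[0.4945] v=[-1.1739]
Step 50: x=[0.4432] v=[-1.0253]
Step 51: x=[0.3995] v=[-0.8736]
Step 52: x=[0.3635] v=[-0.7192]
Step 53: x=[0.3354] v=[-0.5625]
Step 54: x=[0.3152] v=[-0.4041]
Step 55: x=[0.3030] v=[-0.2445]
Step 56: x=[0.2988] v=[-0.0841]
Step 57: x=[0.3026] v=[0.0766]
First v>=0 after going negative at step 57, time=2.8500

Answer: 2.8500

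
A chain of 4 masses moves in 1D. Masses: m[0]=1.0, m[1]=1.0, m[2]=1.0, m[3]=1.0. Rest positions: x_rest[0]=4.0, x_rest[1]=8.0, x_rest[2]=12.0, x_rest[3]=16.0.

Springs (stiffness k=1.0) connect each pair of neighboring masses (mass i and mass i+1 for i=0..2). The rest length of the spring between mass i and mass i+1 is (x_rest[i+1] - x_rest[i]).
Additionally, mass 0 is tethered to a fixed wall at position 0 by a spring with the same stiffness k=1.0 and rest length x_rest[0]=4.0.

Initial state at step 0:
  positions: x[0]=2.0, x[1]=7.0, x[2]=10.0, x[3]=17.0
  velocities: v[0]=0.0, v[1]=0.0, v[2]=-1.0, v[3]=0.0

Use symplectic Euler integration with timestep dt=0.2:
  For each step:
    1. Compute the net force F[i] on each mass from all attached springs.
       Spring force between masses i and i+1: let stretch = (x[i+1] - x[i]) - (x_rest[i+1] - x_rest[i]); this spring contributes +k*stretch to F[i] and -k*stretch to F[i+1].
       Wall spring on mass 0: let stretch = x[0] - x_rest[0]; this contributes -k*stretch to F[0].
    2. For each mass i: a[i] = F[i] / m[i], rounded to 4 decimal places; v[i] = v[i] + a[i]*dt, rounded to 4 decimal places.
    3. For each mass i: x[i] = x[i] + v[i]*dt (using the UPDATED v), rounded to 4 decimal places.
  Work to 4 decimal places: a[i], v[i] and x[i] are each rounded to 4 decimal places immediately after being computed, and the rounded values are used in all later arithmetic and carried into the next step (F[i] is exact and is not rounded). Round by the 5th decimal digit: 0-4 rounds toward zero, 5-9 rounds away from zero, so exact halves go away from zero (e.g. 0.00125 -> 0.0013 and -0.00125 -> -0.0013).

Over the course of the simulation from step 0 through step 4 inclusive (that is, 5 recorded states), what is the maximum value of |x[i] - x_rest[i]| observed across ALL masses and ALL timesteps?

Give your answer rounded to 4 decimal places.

Answer: 2.0400

Derivation:
Step 0: x=[2.0000 7.0000 10.0000 17.0000] v=[0.0000 0.0000 -1.0000 0.0000]
Step 1: x=[2.1200 6.9200 9.9600 16.8800] v=[0.6000 -0.4000 -0.2000 -0.6000]
Step 2: x=[2.3472 6.7696 10.0752 16.6432] v=[1.1360 -0.7520 0.5760 -1.1840]
Step 3: x=[2.6574 6.5745 10.3209 16.3037] v=[1.5510 -0.9754 1.2285 -1.6976]
Step 4: x=[3.0180 6.3726 10.6561 15.8849] v=[1.8029 -1.0095 1.6758 -2.0942]
Max displacement = 2.0400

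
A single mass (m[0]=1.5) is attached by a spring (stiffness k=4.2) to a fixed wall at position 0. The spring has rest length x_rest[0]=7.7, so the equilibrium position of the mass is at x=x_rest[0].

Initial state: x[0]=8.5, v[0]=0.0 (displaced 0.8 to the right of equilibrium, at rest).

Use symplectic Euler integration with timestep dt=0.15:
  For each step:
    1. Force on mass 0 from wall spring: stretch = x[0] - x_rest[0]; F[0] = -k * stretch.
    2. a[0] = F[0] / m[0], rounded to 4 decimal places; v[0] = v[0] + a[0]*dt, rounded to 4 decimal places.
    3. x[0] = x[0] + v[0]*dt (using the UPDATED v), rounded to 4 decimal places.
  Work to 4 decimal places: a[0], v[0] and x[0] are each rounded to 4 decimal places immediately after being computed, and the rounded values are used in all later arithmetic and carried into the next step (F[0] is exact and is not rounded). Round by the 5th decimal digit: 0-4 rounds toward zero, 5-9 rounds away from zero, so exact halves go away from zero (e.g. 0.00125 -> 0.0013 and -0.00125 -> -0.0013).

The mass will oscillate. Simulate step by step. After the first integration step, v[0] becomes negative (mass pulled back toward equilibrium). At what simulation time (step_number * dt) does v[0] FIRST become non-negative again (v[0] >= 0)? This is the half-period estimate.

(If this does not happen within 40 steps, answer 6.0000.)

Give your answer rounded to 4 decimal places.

Answer: 1.9500

Derivation:
Step 0: x=[8.5000] v=[0.0000]
Step 1: x=[8.4496] v=[-0.3360]
Step 2: x=[8.3520] v=[-0.6508]
Step 3: x=[8.2133] v=[-0.9246]
Step 4: x=[8.0423] v=[-1.1402]
Step 5: x=[7.8497] v=[-1.2840]
Step 6: x=[7.6477] v=[-1.3469]
Step 7: x=[7.4490] v=[-1.3249]
Step 8: x=[7.2661] v=[-1.2195]
Step 9: x=[7.1105] v=[-1.0373]
Step 10: x=[6.9920] v=[-0.7897]
Step 11: x=[6.9182] v=[-0.4923]
Step 12: x=[6.8936] v=[-0.1640]
Step 13: x=[6.9198] v=[0.1747]
First v>=0 after going negative at step 13, time=1.9500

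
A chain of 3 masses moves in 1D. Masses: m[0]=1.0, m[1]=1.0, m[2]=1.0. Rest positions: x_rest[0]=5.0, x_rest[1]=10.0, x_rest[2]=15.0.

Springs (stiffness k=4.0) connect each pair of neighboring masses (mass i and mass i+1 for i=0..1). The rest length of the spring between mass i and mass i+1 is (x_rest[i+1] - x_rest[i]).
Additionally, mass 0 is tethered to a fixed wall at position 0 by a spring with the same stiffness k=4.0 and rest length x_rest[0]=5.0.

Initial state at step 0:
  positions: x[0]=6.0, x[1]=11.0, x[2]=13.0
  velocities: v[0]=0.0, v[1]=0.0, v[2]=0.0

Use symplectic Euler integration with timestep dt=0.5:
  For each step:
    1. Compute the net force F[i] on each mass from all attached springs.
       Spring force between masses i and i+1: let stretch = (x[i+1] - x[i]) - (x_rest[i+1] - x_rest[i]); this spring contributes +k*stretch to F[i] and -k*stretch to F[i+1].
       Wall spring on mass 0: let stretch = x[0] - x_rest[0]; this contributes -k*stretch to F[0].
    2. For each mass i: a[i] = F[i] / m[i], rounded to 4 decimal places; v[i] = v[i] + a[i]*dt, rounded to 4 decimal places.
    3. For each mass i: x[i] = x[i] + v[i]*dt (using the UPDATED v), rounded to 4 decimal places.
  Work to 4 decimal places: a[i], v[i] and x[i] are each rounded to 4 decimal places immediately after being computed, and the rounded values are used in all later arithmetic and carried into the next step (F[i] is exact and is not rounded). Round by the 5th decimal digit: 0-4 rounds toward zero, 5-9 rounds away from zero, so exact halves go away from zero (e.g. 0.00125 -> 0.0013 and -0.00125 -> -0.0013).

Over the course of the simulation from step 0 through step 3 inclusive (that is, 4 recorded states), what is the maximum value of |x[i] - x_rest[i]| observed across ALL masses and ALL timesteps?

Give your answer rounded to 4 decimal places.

Answer: 3.0000

Derivation:
Step 0: x=[6.0000 11.0000 13.0000] v=[0.0000 0.0000 0.0000]
Step 1: x=[5.0000 8.0000 16.0000] v=[-2.0000 -6.0000 6.0000]
Step 2: x=[2.0000 10.0000 16.0000] v=[-6.0000 4.0000 0.0000]
Step 3: x=[5.0000 10.0000 15.0000] v=[6.0000 0.0000 -2.0000]
Max displacement = 3.0000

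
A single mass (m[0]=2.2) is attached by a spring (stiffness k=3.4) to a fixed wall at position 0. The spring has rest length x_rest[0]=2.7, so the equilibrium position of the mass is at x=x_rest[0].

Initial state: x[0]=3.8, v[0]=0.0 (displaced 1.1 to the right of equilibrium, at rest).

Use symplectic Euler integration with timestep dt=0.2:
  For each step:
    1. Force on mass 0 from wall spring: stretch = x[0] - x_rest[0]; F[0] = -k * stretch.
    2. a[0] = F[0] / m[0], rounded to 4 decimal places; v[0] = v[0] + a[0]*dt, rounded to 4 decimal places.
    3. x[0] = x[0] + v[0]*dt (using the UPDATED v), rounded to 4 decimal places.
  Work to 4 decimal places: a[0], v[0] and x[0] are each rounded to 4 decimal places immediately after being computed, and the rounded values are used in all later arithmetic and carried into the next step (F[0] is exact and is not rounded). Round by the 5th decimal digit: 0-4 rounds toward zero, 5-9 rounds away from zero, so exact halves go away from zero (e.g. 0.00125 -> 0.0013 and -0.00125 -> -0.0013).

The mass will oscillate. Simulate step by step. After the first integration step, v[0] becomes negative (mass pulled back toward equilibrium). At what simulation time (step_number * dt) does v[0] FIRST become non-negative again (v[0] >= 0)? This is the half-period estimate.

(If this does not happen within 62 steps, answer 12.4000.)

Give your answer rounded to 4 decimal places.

Step 0: x=[3.8000] v=[0.0000]
Step 1: x=[3.7320] v=[-0.3400]
Step 2: x=[3.6002] v=[-0.6590]
Step 3: x=[3.4128] v=[-0.9372]
Step 4: x=[3.1813] v=[-1.1575]
Step 5: x=[2.9200] v=[-1.3063]
Step 6: x=[2.6451] v=[-1.3743]
Step 7: x=[2.3736] v=[-1.3573]
Step 8: x=[2.1223] v=[-1.2564]
Step 9: x=[1.9067] v=[-1.0778]
Step 10: x=[1.7402] v=[-0.8326]
Step 11: x=[1.6330] v=[-0.5359]
Step 12: x=[1.5918] v=[-0.2061]
Step 13: x=[1.6191] v=[0.1364]
First v>=0 after going negative at step 13, time=2.6000

Answer: 2.6000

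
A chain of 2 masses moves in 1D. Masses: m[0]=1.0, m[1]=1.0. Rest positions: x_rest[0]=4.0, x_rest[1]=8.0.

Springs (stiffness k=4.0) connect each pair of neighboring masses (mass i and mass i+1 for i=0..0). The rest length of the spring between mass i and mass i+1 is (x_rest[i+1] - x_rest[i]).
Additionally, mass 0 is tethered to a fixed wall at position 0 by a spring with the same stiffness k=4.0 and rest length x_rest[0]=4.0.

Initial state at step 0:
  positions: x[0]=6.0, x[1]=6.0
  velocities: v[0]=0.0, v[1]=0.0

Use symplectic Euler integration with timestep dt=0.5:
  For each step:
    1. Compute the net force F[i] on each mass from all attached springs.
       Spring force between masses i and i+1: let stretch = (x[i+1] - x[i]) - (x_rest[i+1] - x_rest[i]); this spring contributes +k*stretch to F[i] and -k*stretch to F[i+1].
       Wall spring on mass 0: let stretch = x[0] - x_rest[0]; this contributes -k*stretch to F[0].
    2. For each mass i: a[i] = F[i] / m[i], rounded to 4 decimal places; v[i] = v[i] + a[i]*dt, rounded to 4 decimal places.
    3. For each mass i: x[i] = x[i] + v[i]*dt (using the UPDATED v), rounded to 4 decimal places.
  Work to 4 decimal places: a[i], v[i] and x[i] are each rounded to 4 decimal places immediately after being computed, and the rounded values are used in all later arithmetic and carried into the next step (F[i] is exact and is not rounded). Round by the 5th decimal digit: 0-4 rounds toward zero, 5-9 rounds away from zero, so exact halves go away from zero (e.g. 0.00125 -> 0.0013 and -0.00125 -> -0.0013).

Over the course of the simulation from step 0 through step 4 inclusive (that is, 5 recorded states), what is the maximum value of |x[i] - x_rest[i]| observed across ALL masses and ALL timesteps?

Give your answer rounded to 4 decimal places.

Step 0: x=[6.0000 6.0000] v=[0.0000 0.0000]
Step 1: x=[0.0000 10.0000] v=[-12.0000 8.0000]
Step 2: x=[4.0000 8.0000] v=[8.0000 -4.0000]
Step 3: x=[8.0000 6.0000] v=[8.0000 -4.0000]
Step 4: x=[2.0000 10.0000] v=[-12.0000 8.0000]
Max displacement = 4.0000

Answer: 4.0000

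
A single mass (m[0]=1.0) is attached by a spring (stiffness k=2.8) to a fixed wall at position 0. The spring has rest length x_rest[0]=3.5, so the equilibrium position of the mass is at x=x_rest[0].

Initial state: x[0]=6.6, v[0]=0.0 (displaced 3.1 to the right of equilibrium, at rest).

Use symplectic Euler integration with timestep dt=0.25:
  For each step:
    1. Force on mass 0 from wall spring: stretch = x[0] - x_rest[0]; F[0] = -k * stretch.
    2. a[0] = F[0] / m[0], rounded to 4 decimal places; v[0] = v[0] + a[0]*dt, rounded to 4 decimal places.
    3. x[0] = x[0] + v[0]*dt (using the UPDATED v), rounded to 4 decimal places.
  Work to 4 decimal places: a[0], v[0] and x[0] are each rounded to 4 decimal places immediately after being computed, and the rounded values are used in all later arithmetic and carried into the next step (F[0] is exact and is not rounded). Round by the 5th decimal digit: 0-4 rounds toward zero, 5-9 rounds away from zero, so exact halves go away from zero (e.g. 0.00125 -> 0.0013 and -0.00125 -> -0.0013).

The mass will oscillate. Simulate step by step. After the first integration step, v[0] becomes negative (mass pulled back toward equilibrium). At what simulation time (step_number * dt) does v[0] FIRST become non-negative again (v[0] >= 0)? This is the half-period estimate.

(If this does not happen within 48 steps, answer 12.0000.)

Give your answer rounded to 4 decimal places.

Step 0: x=[6.6000] v=[0.0000]
Step 1: x=[6.0575] v=[-2.1700]
Step 2: x=[5.0674] v=[-3.9603]
Step 3: x=[3.8030] v=[-5.0575]
Step 4: x=[2.4856] v=[-5.2696]
Step 5: x=[1.3457] v=[-4.5595]
Step 6: x=[0.5828] v=[-3.0515]
Step 7: x=[0.3304] v=[-1.0095]
Step 8: x=[0.6327] v=[1.2092]
First v>=0 after going negative at step 8, time=2.0000

Answer: 2.0000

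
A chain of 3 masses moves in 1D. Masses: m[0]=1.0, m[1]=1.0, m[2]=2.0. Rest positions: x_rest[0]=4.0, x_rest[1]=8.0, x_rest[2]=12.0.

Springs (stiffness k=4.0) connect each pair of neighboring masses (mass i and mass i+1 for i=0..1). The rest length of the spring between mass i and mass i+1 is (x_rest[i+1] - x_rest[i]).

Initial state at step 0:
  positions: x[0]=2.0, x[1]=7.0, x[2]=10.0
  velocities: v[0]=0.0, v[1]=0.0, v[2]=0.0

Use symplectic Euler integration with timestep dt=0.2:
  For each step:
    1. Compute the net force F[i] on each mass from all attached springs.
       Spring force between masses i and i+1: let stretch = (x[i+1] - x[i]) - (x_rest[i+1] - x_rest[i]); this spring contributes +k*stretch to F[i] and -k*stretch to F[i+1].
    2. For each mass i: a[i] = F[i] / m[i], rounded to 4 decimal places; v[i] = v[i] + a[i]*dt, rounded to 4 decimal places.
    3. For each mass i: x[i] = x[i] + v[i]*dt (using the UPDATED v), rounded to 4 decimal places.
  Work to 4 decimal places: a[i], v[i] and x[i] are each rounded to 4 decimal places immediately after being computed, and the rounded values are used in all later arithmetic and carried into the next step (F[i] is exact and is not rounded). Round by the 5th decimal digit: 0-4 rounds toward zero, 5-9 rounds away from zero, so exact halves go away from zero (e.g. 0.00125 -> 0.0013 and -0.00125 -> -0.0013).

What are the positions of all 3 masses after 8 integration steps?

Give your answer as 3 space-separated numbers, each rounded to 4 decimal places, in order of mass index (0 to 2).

Answer: 1.7346 6.8676 10.1988

Derivation:
Step 0: x=[2.0000 7.0000 10.0000] v=[0.0000 0.0000 0.0000]
Step 1: x=[2.1600 6.6800 10.0800] v=[0.8000 -1.6000 0.4000]
Step 2: x=[2.4032 6.1808 10.2080] v=[1.2160 -2.4960 0.6400]
Step 3: x=[2.6108 5.7215 10.3338] v=[1.0381 -2.2963 0.6291]
Step 4: x=[2.6761 5.5025 10.4106] v=[0.3267 -1.0950 0.3842]
Step 5: x=[2.5537 5.6166 10.4148] v=[-0.6122 0.5704 0.0210]
Step 6: x=[2.2813 6.0083 10.3551] v=[-1.3619 1.9586 -0.2983]
Step 7: x=[1.9652 6.4992 10.2677] v=[-1.5803 2.4544 -0.4370]
Step 8: x=[1.7346 6.8676 10.1988] v=[-1.1531 1.8420 -0.3444]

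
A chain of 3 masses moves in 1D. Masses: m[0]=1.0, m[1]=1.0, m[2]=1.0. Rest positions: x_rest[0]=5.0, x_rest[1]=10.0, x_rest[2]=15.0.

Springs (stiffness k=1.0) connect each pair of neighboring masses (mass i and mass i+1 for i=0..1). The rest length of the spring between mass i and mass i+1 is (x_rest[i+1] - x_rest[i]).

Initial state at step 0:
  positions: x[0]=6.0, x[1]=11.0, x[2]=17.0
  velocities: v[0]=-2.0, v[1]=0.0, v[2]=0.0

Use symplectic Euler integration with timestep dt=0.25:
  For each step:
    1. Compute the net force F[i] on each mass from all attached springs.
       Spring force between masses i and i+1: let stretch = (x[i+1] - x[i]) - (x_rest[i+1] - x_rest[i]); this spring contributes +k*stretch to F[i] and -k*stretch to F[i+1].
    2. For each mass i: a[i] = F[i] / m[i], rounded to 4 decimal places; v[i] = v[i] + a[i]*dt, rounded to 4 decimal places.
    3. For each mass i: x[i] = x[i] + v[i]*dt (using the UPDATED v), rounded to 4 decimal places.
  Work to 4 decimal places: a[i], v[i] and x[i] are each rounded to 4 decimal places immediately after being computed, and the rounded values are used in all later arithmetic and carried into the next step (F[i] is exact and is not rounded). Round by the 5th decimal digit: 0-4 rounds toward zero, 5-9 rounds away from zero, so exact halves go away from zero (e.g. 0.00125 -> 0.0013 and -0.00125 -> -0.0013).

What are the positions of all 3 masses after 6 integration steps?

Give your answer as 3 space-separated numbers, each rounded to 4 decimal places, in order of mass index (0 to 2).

Step 0: x=[6.0000 11.0000 17.0000] v=[-2.0000 0.0000 0.0000]
Step 1: x=[5.5000 11.0625 16.9375] v=[-2.0000 0.2500 -0.2500]
Step 2: x=[5.0352 11.1445 16.8203] v=[-1.8594 0.3281 -0.4688]
Step 3: x=[4.6397 11.1994 16.6609] v=[-1.5821 0.2197 -0.6378]
Step 4: x=[4.3417 11.1857 16.4726] v=[-1.1922 -0.0549 -0.7532]
Step 5: x=[4.1589 11.0747 16.2664] v=[-0.7312 -0.4442 -0.8249]
Step 6: x=[4.0958 10.8559 16.0482] v=[-0.2523 -0.8752 -0.8728]

Answer: 4.0958 10.8559 16.0482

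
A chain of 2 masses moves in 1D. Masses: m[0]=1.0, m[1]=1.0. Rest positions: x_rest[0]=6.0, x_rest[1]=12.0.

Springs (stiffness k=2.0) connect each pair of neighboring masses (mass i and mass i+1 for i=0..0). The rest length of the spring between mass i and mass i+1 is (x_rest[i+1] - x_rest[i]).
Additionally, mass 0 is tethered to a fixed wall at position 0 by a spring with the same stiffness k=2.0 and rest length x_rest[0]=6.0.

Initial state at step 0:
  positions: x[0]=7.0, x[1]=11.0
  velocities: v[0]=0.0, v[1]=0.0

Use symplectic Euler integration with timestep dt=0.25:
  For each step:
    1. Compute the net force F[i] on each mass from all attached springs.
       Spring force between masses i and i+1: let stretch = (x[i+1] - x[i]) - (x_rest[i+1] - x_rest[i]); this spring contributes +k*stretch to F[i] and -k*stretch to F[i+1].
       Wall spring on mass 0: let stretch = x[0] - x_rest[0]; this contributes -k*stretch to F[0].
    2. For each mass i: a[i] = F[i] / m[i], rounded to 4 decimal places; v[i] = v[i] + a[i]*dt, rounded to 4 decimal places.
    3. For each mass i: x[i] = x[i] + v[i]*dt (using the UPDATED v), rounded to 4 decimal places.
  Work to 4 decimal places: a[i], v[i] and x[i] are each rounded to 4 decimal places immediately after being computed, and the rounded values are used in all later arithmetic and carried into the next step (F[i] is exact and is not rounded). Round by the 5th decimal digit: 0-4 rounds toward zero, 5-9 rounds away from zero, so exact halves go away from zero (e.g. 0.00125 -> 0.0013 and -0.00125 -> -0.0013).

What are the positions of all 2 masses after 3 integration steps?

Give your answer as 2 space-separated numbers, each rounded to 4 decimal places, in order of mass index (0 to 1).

Step 0: x=[7.0000 11.0000] v=[0.0000 0.0000]
Step 1: x=[6.6250 11.2500] v=[-1.5000 1.0000]
Step 2: x=[6.0000 11.6719] v=[-2.5000 1.6875]
Step 3: x=[5.3340 12.1348] v=[-2.6641 1.8516]

Answer: 5.3340 12.1348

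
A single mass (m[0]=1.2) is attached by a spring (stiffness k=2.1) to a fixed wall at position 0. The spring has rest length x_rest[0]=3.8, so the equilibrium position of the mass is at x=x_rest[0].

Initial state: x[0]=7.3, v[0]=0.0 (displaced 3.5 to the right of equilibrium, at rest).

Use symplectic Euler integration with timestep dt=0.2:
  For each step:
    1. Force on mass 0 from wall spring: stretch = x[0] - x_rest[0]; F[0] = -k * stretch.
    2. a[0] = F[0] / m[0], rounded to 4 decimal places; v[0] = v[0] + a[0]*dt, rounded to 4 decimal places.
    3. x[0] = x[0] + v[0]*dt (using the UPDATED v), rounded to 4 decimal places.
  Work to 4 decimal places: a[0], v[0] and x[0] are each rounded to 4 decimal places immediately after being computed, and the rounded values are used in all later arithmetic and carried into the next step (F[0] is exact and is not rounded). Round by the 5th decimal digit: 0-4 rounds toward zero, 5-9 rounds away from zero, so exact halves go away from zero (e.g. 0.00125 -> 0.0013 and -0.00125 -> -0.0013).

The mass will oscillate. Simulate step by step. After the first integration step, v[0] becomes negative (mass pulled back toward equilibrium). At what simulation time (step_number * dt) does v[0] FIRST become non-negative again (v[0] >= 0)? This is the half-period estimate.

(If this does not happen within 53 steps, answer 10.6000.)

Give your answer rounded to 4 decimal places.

Step 0: x=[7.3000] v=[0.0000]
Step 1: x=[7.0550] v=[-1.2250]
Step 2: x=[6.5821] v=[-2.3643]
Step 3: x=[5.9145] v=[-3.3380]
Step 4: x=[5.0989] v=[-4.0781]
Step 5: x=[4.1924] v=[-4.5327]
Step 6: x=[3.2584] v=[-4.6700]
Step 7: x=[2.3623] v=[-4.4804]
Step 8: x=[1.5669] v=[-3.9772]
Step 9: x=[0.9278] v=[-3.1956]
Step 10: x=[0.4897] v=[-2.1903]
Step 11: x=[0.2834] v=[-1.0317]
Step 12: x=[0.3232] v=[0.1991]
First v>=0 after going negative at step 12, time=2.4000

Answer: 2.4000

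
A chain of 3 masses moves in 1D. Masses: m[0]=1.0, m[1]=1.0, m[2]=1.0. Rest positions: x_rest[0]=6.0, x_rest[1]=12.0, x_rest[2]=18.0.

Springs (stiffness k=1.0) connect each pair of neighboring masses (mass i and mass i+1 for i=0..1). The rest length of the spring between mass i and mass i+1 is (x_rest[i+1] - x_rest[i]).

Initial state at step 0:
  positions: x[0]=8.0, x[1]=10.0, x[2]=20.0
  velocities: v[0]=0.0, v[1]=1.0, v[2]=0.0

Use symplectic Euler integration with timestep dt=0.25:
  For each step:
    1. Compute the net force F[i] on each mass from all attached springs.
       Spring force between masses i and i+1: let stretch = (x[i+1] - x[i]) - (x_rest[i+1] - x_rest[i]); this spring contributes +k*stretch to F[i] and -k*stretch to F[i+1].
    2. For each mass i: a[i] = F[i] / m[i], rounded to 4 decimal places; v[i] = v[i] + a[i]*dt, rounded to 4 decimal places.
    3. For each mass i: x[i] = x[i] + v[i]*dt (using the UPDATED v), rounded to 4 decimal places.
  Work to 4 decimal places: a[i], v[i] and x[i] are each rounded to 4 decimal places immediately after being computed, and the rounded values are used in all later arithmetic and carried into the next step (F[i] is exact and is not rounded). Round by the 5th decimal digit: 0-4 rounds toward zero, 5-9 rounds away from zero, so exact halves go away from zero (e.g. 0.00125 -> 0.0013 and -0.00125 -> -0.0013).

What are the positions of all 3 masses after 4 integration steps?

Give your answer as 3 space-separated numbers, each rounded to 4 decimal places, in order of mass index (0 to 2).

Answer: 6.2825 14.4351 18.2825

Derivation:
Step 0: x=[8.0000 10.0000 20.0000] v=[0.0000 1.0000 0.0000]
Step 1: x=[7.7500 10.7500 19.7500] v=[-1.0000 3.0000 -1.0000]
Step 2: x=[7.3125 11.8750 19.3125] v=[-1.7500 4.5000 -1.7500]
Step 3: x=[6.7852 13.1797 18.7852] v=[-2.1094 5.2188 -2.1094]
Step 4: x=[6.2825 14.4351 18.2825] v=[-2.0108 5.0216 -2.0108]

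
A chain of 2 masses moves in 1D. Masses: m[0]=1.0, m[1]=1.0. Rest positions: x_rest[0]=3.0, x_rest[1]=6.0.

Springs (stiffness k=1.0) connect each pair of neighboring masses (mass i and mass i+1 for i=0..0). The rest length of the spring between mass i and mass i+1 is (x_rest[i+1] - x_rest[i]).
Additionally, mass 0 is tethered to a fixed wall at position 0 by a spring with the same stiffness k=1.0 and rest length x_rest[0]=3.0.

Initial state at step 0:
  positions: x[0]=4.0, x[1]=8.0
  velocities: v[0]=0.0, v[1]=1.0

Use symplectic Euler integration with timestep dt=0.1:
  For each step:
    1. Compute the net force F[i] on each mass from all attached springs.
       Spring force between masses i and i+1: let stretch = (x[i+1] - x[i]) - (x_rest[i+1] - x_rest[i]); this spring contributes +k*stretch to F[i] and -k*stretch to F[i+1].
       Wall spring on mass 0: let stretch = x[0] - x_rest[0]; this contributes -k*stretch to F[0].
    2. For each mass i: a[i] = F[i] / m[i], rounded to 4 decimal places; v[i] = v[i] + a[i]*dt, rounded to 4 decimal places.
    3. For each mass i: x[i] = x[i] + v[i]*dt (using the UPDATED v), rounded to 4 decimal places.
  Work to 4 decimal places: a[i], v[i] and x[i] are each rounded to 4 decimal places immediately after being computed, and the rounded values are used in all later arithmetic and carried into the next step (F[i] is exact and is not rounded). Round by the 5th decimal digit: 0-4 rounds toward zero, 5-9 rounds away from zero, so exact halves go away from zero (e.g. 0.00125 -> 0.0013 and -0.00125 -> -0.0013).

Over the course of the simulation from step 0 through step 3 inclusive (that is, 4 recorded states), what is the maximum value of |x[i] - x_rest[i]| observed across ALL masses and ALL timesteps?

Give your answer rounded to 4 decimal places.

Step 0: x=[4.0000 8.0000] v=[0.0000 1.0000]
Step 1: x=[4.0000 8.0900] v=[0.0000 0.9000]
Step 2: x=[4.0009 8.1691] v=[0.0090 0.7910]
Step 3: x=[4.0035 8.2365] v=[0.0257 0.6742]
Max displacement = 2.2365

Answer: 2.2365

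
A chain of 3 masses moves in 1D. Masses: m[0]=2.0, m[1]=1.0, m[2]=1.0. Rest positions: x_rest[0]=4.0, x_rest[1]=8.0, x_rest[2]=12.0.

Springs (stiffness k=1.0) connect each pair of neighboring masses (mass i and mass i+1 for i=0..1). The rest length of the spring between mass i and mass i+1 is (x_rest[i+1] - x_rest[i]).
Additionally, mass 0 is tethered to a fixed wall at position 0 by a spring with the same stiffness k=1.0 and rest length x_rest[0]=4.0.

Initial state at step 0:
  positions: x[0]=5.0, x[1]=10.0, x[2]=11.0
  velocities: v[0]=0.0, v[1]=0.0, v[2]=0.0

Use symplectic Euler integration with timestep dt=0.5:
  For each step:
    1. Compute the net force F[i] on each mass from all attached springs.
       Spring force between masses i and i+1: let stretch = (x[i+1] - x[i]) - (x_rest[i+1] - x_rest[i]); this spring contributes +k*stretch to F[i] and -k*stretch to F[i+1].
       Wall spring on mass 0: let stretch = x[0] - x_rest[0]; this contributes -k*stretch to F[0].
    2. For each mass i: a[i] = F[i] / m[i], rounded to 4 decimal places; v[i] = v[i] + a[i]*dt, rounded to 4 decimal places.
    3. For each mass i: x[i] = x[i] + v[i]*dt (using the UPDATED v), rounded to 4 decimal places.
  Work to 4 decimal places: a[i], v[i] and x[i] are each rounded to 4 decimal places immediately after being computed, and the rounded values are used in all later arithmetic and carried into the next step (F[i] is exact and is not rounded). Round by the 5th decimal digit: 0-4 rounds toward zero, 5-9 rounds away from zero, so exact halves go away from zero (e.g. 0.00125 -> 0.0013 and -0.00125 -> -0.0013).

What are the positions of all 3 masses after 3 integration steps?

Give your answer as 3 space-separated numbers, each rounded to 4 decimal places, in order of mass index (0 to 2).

Step 0: x=[5.0000 10.0000 11.0000] v=[0.0000 0.0000 0.0000]
Step 1: x=[5.0000 9.0000 11.7500] v=[0.0000 -2.0000 1.5000]
Step 2: x=[4.8750 7.6875 12.8125] v=[-0.2500 -2.6250 2.1250]
Step 3: x=[4.4922 6.9531 13.5938] v=[-0.7657 -1.4688 1.5625]

Answer: 4.4922 6.9531 13.5938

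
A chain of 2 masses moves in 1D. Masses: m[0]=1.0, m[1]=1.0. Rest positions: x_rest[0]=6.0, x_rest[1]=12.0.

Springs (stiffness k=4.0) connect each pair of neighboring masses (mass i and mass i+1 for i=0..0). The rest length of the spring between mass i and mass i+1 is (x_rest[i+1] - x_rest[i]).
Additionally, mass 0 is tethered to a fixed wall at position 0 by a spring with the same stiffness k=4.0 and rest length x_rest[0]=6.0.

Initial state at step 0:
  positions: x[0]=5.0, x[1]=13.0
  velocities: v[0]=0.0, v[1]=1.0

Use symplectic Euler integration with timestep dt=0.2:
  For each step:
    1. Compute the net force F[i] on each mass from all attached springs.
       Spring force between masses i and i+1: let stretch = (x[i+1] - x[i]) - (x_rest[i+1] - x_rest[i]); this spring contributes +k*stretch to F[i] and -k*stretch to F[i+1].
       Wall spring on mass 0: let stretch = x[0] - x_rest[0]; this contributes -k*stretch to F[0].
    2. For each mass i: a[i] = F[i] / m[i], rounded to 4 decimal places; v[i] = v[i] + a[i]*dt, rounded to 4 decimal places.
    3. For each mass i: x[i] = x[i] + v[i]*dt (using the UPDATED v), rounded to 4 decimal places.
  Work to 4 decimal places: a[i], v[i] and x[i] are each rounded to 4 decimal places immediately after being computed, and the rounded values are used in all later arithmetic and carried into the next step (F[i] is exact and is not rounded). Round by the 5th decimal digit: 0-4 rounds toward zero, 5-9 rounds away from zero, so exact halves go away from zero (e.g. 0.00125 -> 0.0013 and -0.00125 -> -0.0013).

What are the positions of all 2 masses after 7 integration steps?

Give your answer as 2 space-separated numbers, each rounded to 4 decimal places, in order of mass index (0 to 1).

Answer: 6.1732 12.5880

Derivation:
Step 0: x=[5.0000 13.0000] v=[0.0000 1.0000]
Step 1: x=[5.4800 12.8800] v=[2.4000 -0.6000]
Step 2: x=[6.2672 12.5360] v=[3.9360 -1.7200]
Step 3: x=[7.0547 12.1490] v=[3.9373 -1.9350]
Step 4: x=[7.5285 11.9069] v=[2.3690 -1.2104]
Step 5: x=[7.4983 11.9243] v=[-0.1511 0.0869]
Step 6: x=[6.9765 12.1935] v=[-2.6089 1.3461]
Step 7: x=[6.1732 12.5880] v=[-4.0165 1.9725]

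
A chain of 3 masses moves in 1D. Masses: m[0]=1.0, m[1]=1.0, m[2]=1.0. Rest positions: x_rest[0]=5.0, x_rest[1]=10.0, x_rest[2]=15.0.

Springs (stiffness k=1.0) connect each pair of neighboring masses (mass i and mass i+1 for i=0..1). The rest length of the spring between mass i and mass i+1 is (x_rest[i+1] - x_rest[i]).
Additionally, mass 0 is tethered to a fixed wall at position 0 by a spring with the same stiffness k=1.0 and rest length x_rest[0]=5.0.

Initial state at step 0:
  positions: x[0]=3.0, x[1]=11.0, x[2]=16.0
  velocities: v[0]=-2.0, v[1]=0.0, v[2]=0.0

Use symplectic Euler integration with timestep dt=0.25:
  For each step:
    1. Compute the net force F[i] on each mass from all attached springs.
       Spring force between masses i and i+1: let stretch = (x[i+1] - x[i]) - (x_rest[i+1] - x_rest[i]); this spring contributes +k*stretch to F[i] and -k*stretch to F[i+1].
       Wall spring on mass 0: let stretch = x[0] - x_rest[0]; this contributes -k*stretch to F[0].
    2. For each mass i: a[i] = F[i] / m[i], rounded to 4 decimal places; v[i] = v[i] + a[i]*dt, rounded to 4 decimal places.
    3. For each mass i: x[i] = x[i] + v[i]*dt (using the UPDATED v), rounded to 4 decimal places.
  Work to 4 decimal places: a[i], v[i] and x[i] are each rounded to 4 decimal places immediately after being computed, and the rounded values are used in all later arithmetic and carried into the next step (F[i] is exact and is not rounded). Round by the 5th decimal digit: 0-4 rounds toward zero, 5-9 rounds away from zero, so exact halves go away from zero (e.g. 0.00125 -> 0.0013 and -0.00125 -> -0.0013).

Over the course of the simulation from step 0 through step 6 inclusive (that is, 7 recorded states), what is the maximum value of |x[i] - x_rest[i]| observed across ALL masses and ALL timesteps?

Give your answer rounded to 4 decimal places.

Step 0: x=[3.0000 11.0000 16.0000] v=[-2.0000 0.0000 0.0000]
Step 1: x=[2.8125 10.8125 16.0000] v=[-0.7500 -0.7500 0.0000]
Step 2: x=[2.9492 10.4492 15.9883] v=[0.5469 -1.4531 -0.0469]
Step 3: x=[3.3704 9.9634 15.9429] v=[1.6846 -1.9433 -0.1817]
Step 4: x=[3.9930 9.4392 15.8363] v=[2.4903 -2.0967 -0.4266]
Step 5: x=[4.7064 8.9745 15.6423] v=[2.8536 -1.8590 -0.7759]
Step 6: x=[5.3924 8.6597 15.3441] v=[2.7440 -1.2591 -1.1929]
Max displacement = 2.1875

Answer: 2.1875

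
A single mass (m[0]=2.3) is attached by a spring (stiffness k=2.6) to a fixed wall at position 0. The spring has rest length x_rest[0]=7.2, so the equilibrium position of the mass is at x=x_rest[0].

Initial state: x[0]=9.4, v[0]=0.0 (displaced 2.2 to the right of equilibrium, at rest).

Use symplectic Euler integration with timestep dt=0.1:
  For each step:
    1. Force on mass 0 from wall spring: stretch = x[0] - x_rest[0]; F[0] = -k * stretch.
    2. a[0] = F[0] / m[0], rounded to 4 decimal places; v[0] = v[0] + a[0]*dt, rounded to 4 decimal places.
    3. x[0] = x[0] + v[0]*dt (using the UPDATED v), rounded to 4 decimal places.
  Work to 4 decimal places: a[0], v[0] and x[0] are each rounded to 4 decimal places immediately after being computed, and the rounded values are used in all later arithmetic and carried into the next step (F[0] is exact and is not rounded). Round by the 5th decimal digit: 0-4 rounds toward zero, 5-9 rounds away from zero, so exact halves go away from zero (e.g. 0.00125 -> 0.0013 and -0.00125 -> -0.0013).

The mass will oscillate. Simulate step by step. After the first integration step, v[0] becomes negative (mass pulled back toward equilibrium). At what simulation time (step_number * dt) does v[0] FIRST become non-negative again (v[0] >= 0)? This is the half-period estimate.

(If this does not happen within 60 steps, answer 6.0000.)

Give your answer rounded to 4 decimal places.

Step 0: x=[9.4000] v=[0.0000]
Step 1: x=[9.3751] v=[-0.2487]
Step 2: x=[9.3256] v=[-0.4946]
Step 3: x=[9.2521] v=[-0.7349]
Step 4: x=[9.1554] v=[-0.9669]
Step 5: x=[9.0366] v=[-1.1880]
Step 6: x=[8.8970] v=[-1.3956]
Step 7: x=[8.7383] v=[-1.5874]
Step 8: x=[8.5622] v=[-1.7613]
Step 9: x=[8.3707] v=[-1.9153]
Step 10: x=[8.1659] v=[-2.0476]
Step 11: x=[7.9502] v=[-2.1568]
Step 12: x=[7.7260] v=[-2.2416]
Step 13: x=[7.4959] v=[-2.3011]
Step 14: x=[7.2624] v=[-2.3346]
Step 15: x=[7.0282] v=[-2.3417]
Step 16: x=[6.7960] v=[-2.3223]
Step 17: x=[6.5683] v=[-2.2766]
Step 18: x=[6.3478] v=[-2.2052]
Step 19: x=[6.1369] v=[-2.1089]
Step 20: x=[5.9380] v=[-1.9887]
Step 21: x=[5.7534] v=[-1.8460]
Step 22: x=[5.5852] v=[-1.6825]
Step 23: x=[5.4352] v=[-1.5000]
Step 24: x=[5.3052] v=[-1.3005]
Step 25: x=[5.1966] v=[-1.0863]
Step 26: x=[5.1106] v=[-0.8598]
Step 27: x=[5.0482] v=[-0.6236]
Step 28: x=[5.0102] v=[-0.3804]
Step 29: x=[4.9969] v=[-0.1329]
Step 30: x=[5.0085] v=[0.1162]
First v>=0 after going negative at step 30, time=3.0000

Answer: 3.0000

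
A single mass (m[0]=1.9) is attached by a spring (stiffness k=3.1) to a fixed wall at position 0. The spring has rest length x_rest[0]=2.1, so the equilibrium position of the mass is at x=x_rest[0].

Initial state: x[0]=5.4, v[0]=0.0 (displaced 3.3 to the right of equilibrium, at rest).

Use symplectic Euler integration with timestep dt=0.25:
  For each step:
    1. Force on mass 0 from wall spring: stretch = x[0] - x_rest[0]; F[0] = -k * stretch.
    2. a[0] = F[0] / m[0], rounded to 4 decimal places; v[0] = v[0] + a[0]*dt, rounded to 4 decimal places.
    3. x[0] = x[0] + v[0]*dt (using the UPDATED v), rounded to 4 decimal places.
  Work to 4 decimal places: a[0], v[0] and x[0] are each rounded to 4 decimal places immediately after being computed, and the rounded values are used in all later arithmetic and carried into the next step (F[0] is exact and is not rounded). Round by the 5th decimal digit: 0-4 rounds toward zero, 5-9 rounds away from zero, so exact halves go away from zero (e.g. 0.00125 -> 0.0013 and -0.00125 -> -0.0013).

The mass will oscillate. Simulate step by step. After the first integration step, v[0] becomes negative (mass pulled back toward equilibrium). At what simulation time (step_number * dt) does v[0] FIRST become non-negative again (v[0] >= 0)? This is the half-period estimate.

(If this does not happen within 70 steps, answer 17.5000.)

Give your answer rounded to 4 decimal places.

Answer: 2.5000

Derivation:
Step 0: x=[5.4000] v=[0.0000]
Step 1: x=[5.0635] v=[-1.3461]
Step 2: x=[4.4248] v=[-2.5549]
Step 3: x=[3.5490] v=[-3.5032]
Step 4: x=[2.5254] v=[-4.0943]
Step 5: x=[1.4585] v=[-4.2678]
Step 6: x=[0.4570] v=[-4.0061]
Step 7: x=[-0.3770] v=[-3.3359]
Step 8: x=[-0.9584] v=[-2.3256]
Step 9: x=[-1.2279] v=[-1.0781]
Step 10: x=[-1.1581] v=[0.2793]
First v>=0 after going negative at step 10, time=2.5000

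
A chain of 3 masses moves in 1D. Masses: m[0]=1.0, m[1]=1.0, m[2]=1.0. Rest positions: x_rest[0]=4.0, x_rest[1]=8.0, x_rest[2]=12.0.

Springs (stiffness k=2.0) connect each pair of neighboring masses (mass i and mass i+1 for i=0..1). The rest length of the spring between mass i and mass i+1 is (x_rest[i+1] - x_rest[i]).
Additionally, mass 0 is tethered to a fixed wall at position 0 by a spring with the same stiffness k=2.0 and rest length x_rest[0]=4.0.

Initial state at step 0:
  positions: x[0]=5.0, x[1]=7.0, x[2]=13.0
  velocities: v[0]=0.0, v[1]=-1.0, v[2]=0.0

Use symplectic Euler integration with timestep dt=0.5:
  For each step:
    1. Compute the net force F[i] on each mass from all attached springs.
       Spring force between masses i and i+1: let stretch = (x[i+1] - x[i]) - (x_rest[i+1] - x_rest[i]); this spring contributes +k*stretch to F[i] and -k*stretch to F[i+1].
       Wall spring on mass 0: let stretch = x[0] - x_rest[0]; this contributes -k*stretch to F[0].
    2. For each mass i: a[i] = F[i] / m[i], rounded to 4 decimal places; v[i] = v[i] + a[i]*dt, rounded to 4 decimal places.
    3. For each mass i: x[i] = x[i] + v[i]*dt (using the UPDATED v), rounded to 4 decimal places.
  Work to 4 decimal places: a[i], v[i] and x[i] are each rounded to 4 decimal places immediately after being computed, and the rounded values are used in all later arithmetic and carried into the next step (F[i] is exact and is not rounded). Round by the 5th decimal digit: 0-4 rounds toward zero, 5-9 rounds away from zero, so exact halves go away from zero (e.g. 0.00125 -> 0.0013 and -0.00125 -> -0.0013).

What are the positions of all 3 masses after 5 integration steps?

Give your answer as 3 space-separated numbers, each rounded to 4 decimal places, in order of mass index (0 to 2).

Step 0: x=[5.0000 7.0000 13.0000] v=[0.0000 -1.0000 0.0000]
Step 1: x=[3.5000 8.5000 12.0000] v=[-3.0000 3.0000 -2.0000]
Step 2: x=[2.7500 9.2500 11.2500] v=[-1.5000 1.5000 -1.5000]
Step 3: x=[3.8750 7.7500 11.5000] v=[2.2500 -3.0000 0.5000]
Step 4: x=[5.0000 6.1875 11.8750] v=[2.2500 -3.1250 0.7500]
Step 5: x=[4.2188 6.8750 11.4063] v=[-1.5625 1.3750 -0.9375]

Answer: 4.2188 6.8750 11.4063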